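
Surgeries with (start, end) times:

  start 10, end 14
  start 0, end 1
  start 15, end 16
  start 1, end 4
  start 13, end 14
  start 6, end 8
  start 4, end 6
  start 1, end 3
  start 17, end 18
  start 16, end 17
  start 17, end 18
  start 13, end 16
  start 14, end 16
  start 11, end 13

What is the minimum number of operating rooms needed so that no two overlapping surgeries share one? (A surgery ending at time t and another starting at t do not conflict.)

3

starts: [0, 1, 1, 4, 6, 10, 11, 13, 13, 14, 15, 16, 17, 17]
ends:   [1, 3, 4, 6, 8, 13, 14, 14, 16, 16, 16, 17, 18, 18]
s0→1 e1→0 s1→1 s1→2 e3→1 e4→0 s4→1 e6→0 s6→1 e8→0 s10→1 s11→2 e13→1 s13→2 s13→3  — peak 3.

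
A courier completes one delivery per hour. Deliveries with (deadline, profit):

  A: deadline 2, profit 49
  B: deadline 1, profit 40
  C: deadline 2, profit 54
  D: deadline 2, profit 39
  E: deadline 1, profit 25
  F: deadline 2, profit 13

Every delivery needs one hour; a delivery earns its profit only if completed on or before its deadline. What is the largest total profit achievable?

103

By profit: C(d2,54), A(d2,49), B(d1,40), D(d2,39), E(d1,25), F(d2,13)
C→slot 2; A→slot 1; B skipped; D skipped; E skipped; F skipped.
Profit = 49 + 54 = 103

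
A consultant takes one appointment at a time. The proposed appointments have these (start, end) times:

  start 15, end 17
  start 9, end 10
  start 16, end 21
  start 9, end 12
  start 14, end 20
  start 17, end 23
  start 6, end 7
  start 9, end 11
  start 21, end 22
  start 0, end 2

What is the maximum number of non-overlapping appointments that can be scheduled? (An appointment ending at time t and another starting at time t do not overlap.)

5

Greedy by earliest finish: after sorting by end time, pick each interval compatible with the last pick.
Sorted by end: (0,2)  (6,7)  (9,10)  (9,11)  (9,12)  (15,17)  (14,20)  (16,21)  (21,22)  (17,23)
take (0,2); take (6,7); take (9,10); skip (9,11); skip (9,12); take (15,17); skip (14,20); take (21,22).
Selected 5 appointments.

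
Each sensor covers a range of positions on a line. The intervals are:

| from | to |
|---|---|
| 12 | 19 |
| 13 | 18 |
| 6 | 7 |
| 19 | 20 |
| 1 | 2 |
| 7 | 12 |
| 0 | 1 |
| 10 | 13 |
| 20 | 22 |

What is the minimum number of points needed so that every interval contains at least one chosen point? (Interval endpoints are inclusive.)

4

Sorted: [0,1] [1,2] [6,7] [7,12] [10,13] [13,18] [12,19] [19,20] [20,22]
{[0,1],[1,2]} hit by 1; {[6,7],[7,12]} hit by 7; {[10,13],[13,18],[12,19]} hit by 13; {[19,20],[20,22]} hit by 20.
Points: 1, 7, 13, 20 (4 total).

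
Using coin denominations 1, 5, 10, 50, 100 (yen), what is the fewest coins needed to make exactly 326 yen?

326 − 3×100→26 − 2×10→6 − 1×5→1 − 1×1→0
Total coins = 3 + 2 + 1 + 1 = 7

7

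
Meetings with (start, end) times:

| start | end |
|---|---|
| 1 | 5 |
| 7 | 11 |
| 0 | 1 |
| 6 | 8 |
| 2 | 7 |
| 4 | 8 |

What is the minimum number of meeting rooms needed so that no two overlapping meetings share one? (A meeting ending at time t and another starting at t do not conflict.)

Events (time:±→running): 0:+→1 1:-→0 1:+→1 2:+→2 4:+→3 … peak 3.

3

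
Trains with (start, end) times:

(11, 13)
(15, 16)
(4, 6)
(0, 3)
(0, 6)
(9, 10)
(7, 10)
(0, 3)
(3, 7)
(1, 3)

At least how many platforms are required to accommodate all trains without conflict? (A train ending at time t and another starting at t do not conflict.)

4

Events (time:±→running): 0:+→1 0:+→2 0:+→3 1:+→4 … peak 4.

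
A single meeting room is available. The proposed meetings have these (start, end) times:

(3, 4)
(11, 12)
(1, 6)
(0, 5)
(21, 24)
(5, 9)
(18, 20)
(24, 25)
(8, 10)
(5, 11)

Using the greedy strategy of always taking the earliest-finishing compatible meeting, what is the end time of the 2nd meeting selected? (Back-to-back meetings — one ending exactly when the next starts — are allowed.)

Sort by end time and greedily take each interval whose start is ≥ the last chosen end.
By end time: (3,4), (0,5), (1,6), (5,9), (8,10), (5,11), (11,12), (18,20), (21,24), (24,25).
Pick (3,4); next start ≥ 4 → (5,9); next start ≥ 9 → (11,12); next start ≥ 12 → (18,20); next start ≥ 20 → (21,24); next start ≥ 24 → (24,25).
Selected: (3,4) (5,9) (11,12) (18,20) (21,24) (24,25)

9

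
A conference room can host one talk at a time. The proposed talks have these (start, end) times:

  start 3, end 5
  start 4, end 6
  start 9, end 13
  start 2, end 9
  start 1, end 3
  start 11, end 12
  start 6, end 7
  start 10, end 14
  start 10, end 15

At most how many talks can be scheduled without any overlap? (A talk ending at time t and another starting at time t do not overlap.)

Greedy by earliest finish: after sorting by end time, pick each interval compatible with the last pick.
Sorted by end: (1,3)  (3,5)  (4,6)  (6,7)  (2,9)  (11,12)  (9,13)  (10,14)  (10,15)
take (1,3); take (3,5); skip (4,6); take (6,7); take (11,12); skip (9,13); skip (10,15).
Selected 4 talks.

4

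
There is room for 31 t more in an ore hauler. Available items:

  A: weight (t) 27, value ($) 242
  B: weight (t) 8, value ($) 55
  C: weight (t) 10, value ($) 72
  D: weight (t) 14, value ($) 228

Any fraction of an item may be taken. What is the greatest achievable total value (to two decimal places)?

380.37

Greedy by value/weight ratio, highest first.
Order: D (228/14=16.29) > A (242/27=8.96) > C (72/10=7.20) > B (55/8=6.88)
Fill: take D (14 @ 228) → take 17/27 of A → 152.37; 31/31 used.
Total value = 380.37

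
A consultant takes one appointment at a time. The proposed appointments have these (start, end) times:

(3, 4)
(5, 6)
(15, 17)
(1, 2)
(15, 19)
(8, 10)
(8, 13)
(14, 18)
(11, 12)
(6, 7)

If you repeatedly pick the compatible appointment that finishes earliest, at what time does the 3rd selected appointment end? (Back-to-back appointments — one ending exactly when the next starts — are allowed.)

Sorted by end: (1,2)  (3,4)  (5,6)  (6,7)  (8,10)  (11,12)  (8,13)  (15,17)  (14,18)  (15,19)
take (1,2); take (3,4); take (5,6); take (6,7); take (8,10); take (11,12); take (15,17).
Selected: (1,2) (3,4) (5,6) (6,7) (8,10) (11,12) (15,17)

6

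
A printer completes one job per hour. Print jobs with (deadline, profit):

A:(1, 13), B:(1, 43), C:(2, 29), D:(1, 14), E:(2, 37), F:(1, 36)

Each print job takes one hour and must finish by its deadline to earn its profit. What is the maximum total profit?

Sort by profit descending; place each in the latest free slot ≤ its deadline.
Profit order: B=43 E=37 F=36 C=29 D=14 A=13
Assign: B→slot 1, E→slot 2, F skipped, C skipped, D skipped, A skipped.
Slots: [1:B] [2:E]
Profit = 43 + 37 = 80

80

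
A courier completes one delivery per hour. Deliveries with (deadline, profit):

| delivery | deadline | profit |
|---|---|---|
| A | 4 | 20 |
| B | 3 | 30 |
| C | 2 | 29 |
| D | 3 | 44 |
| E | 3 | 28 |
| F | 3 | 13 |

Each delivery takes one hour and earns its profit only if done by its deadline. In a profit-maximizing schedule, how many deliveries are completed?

Sort by profit descending; place each in the latest free slot ≤ its deadline.
Profit order: D=44 B=30 C=29 E=28 A=20 F=13
Assign: D→slot 3, B→slot 2, C→slot 1, E skipped, A→slot 4, F skipped.
Slots: [1:C] [2:B] [3:D] [4:A]
4 of 6 scheduled.

4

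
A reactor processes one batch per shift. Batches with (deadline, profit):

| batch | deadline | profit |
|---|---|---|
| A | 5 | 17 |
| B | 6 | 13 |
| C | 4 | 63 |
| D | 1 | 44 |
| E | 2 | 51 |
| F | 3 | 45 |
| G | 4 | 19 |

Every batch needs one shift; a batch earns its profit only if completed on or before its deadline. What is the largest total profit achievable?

233

Take jobs in profit order; each goes to the latest open slot no later than its deadline.
Profit order: C=63 E=51 F=45 D=44 G=19 A=17 B=13
Assign: C→slot 4, E→slot 2, F→slot 3, D→slot 1, G skipped, A→slot 5, B→slot 6.
Slots: [1:D] [2:E] [3:F] [4:C] [5:A] [6:B]
Profit = 44 + 51 + 45 + 63 + 17 + 13 = 233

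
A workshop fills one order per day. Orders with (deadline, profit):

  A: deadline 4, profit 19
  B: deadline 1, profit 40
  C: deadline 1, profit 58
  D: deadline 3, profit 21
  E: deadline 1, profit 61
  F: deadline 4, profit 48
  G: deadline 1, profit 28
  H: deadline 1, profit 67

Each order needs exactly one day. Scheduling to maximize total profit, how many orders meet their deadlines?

4

Sort by profit descending; place each in the latest free slot ≤ its deadline.
By profit: H(d1,67), E(d1,61), C(d1,58), F(d4,48), B(d1,40), G(d1,28), D(d3,21), A(d4,19)
H→slot 1; E skipped; C skipped; F→slot 4; B skipped; G skipped; D→slot 3; A→slot 2.
4 of 8 scheduled.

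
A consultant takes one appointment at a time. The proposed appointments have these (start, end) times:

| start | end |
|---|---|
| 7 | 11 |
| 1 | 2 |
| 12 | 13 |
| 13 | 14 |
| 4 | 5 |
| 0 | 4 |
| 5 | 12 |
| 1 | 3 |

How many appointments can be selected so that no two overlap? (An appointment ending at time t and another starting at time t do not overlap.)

Sorted by end: (1,2)  (1,3)  (0,4)  (4,5)  (7,11)  (5,12)  (12,13)  (13,14)
take (1,2); skip (0,4); take (4,5); take (7,11); skip (5,12); take (12,13); take (13,14).
Selected 5 appointments.

5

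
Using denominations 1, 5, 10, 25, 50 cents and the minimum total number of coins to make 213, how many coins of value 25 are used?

0

213 − 4×50→13 − 1×10→3 − 3×1→0
Count of 25: 0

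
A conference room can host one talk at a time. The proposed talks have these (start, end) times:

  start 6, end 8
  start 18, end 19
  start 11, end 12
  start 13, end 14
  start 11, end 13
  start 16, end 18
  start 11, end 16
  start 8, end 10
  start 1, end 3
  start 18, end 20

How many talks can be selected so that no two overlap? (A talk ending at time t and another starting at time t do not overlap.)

7

Order by finish time; keep every interval that doesn't clash with the previous kept one.
Sorted by end: (1,3)  (6,8)  (8,10)  (11,12)  (11,13)  (13,14)  (11,16)  (16,18)  (18,19)  (18,20)
take (1,3); take (6,8); take (8,10); take (11,12); take (13,14); skip (11,16); take (16,18); take (18,19).
Selected 7 talks.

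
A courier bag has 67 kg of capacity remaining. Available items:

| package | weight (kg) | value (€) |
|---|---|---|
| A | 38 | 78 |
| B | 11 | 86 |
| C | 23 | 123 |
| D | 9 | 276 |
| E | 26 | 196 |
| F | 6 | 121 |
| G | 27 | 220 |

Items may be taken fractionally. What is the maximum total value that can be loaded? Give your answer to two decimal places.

808.54

Sort by value per unit weight and fill in that order.
Ratios (sorted): D 30.67, F 20.17, G 8.15, B 7.82, E 7.54, C 5.35, A 2.05
take D (9 @ 276); take F (6 @ 121); take G (27 @ 220); take B (11 @ 86); take 14/26 of E → 105.54. Capacity used 67/67.
Total value = 808.54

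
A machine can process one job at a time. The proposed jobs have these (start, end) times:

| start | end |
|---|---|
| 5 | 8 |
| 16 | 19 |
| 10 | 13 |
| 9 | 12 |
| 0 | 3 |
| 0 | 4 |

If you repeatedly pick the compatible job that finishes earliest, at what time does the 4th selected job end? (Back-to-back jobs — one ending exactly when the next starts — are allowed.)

19

By end time: (0,3), (0,4), (5,8), (9,12), (10,13), (16,19).
Pick (0,3); next start ≥ 3 → (5,8); next start ≥ 8 → (9,12); next start ≥ 12 → (16,19).
Selected: (0,3) (5,8) (9,12) (16,19)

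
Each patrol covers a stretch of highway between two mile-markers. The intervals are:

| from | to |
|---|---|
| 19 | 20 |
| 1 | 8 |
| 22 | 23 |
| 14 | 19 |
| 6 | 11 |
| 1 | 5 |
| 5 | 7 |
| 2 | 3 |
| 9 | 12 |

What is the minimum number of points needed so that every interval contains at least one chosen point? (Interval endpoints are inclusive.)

Process intervals by earliest right end; each time one isn't hit yet, stab at its right endpoint.
Sorted: [2,3] [1,5] [5,7] [1,8] [6,11] [9,12] [14,19] [19,20] [22,23]
{[2,3],[1,5]} hit by 3; {[5,7],[1,8],[6,11]} hit by 7; {[9,12]} hit by 12; {[14,19],[19,20]} hit by 19; {[22,23]} hit by 23.
Points: 3, 7, 12, 19, 23 (5 total).

5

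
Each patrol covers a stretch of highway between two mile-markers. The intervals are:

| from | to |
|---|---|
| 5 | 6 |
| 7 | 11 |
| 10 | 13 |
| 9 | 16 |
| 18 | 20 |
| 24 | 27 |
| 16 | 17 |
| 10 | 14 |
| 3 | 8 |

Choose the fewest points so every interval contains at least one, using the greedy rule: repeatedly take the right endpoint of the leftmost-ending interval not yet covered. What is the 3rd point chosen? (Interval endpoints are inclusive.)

Process intervals by earliest right end; each time one isn't hit yet, stab at its right endpoint.
By right end: [5,6]  [3,8]  [7,11]  [10,13]  [10,14]  [9,16]  [16,17]  [18,20]  [24,27]
[5,6] uncovered → point at 6; [7,11] uncovered → point at 11; [16,17] uncovered → point at 17; [18,20] uncovered → point at 20; [24,27] uncovered → point at 27.
Points: 6, 11, 17, 20, 27 (5 total).

17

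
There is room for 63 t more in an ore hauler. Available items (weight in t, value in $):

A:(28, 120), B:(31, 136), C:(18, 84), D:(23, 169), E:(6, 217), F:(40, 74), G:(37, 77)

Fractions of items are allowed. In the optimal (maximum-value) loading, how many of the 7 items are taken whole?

3

Ratios (sorted): E 36.17, D 7.35, C 4.67, B 4.39, A 4.29, G 2.08, F 1.85
take E (6 @ 217); take D (23 @ 169); take C (18 @ 84); take 16/31 of B → 70.19. Capacity used 63/63.
3 item(s) taken whole; one partial (take 16/31 of B).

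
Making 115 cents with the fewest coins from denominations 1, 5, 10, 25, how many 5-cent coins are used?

Greedy: take as many of the largest coin as possible, then repeat with the remainder.
115 − 4×25→15 − 1×10→5 − 1×5→0
Count of 5: 1

1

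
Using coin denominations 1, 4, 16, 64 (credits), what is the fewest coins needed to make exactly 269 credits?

Greedy: take as many of the largest coin as possible, then repeat with the remainder.
269 = 4×64 + 3×4 + 1×1
Total coins = 4 + 3 + 1 = 8

8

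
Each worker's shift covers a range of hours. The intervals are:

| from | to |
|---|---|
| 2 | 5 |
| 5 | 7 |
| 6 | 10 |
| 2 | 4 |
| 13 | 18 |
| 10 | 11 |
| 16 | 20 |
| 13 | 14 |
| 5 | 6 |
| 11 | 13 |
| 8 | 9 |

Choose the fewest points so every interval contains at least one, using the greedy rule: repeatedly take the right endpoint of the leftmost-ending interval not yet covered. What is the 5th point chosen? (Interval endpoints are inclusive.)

14

Sorted: [2,4] [2,5] [5,6] [5,7] [8,9] [6,10] [10,11] [11,13] [13,14] [13,18] [16,20]
{[2,4],[2,5]} hit by 4; {[5,6],[5,7]} hit by 6; {[8,9],[6,10]} hit by 9; {[10,11],[11,13]} hit by 11; {[13,14],[13,18]} hit by 14; {[16,20]} hit by 20.
Points: 4, 6, 9, 11, 14, 20 (6 total).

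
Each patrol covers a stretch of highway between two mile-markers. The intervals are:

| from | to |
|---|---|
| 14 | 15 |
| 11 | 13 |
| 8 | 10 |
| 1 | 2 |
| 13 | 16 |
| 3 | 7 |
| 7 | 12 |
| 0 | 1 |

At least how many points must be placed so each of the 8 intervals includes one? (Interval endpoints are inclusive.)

5

By right end: [0,1]  [1,2]  [3,7]  [8,10]  [7,12]  [11,13]  [14,15]  [13,16]
[0,1] uncovered → point at 1; [3,7] uncovered → point at 7; [8,10] uncovered → point at 10; [11,13] uncovered → point at 13; [14,15] uncovered → point at 15.
Points: 1, 7, 10, 13, 15 (5 total).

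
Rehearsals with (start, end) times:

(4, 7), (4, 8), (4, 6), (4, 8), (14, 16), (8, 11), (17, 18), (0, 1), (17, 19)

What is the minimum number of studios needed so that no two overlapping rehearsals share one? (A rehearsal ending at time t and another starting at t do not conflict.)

4

Count concurrent intervals with a sweep; the peak is the room count.
Events (time:±→running): 0:+→1 1:-→0 4:+→1 4:+→2 4:+→3 4:+→4 … peak 4.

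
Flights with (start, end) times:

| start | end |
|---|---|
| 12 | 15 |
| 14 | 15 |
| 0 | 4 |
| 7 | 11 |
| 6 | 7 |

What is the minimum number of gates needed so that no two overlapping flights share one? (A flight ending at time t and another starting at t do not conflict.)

Count concurrent intervals with a sweep; the peak is the room count.
starts: [0, 6, 7, 12, 14]
ends:   [4, 7, 11, 15, 15]
s0→1 e4→0 s6→1 e7→0 s7→1 e11→0 s12→1 s14→2  — peak 2.

2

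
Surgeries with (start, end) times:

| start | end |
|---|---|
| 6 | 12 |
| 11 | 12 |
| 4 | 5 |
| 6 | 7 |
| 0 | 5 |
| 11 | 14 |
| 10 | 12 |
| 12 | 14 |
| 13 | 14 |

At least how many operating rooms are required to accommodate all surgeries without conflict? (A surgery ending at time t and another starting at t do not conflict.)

The answer is the maximum number of intervals overlapping at any instant.
Events (time:±→running): 0:+→1 4:+→2 5:-→1 5:-→0 6:+→1 6:+→2 7:-→1 10:+→2 11:+→3 11:+→4 … peak 4.

4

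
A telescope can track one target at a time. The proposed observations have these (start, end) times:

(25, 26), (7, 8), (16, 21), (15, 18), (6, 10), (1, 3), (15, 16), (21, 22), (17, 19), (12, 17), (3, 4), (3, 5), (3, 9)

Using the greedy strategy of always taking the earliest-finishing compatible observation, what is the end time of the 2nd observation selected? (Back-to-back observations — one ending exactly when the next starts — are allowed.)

4

Sorted by end: (1,3)  (3,4)  (3,5)  (7,8)  (3,9)  (6,10)  (15,16)  (12,17)  (15,18)  (17,19)  (16,21)  (21,22)  (25,26)
take (1,3); take (3,4); take (7,8); skip (6,10); take (15,16); take (17,19); take (21,22); take (25,26).
Selected: (1,3) (3,4) (7,8) (15,16) (17,19) (21,22) (25,26)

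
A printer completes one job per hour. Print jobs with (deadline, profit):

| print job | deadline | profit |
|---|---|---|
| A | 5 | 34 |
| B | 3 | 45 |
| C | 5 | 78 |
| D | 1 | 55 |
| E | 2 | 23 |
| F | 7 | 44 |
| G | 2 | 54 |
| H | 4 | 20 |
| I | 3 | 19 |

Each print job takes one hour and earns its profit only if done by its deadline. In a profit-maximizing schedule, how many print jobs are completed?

6

By profit: C(d5,78), D(d1,55), G(d2,54), B(d3,45), F(d7,44), A(d5,34), E(d2,23), H(d4,20), I(d3,19)
C→slot 5; D→slot 1; G→slot 2; B→slot 3; F→slot 7; A→slot 4; E skipped; H skipped; I skipped.
6 of 9 scheduled.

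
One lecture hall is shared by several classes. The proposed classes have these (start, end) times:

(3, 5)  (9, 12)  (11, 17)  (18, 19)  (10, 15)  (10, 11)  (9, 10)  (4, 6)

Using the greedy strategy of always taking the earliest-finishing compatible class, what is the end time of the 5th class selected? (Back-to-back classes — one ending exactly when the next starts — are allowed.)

Sorted by end: (3,5)  (4,6)  (9,10)  (10,11)  (9,12)  (10,15)  (11,17)  (18,19)
take (3,5); take (9,10); take (10,11); skip (9,12); skip (10,15); take (11,17); take (18,19).
Selected: (3,5) (9,10) (10,11) (11,17) (18,19)

19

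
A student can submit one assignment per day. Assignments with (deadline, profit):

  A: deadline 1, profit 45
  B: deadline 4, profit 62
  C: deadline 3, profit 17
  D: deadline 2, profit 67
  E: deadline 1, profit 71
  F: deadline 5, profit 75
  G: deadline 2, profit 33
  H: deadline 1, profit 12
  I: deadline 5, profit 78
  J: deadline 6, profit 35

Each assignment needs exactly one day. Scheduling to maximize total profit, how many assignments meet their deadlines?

6

Sort by profit descending; place each in the latest free slot ≤ its deadline.
Profit order: I=78 F=75 E=71 D=67 B=62 A=45 J=35 G=33 C=17 H=12
Assign: I→slot 5, F→slot 4, E→slot 1, D→slot 2, B→slot 3, A skipped, J→slot 6, G skipped, C skipped, H skipped.
Slots: [1:E] [2:D] [3:B] [4:F] [5:I] [6:J]
6 of 10 scheduled.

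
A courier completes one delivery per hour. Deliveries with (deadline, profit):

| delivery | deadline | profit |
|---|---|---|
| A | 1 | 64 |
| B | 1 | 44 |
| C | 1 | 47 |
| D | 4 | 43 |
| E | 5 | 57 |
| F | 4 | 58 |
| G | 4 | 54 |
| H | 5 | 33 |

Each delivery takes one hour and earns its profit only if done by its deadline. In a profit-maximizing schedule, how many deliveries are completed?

5

Sort by profit descending; place each in the latest free slot ≤ its deadline.
Profit order: A=64 F=58 E=57 G=54 C=47 B=44 D=43 H=33
Assign: A→slot 1, F→slot 4, E→slot 5, G→slot 3, C skipped, B skipped, D→slot 2, H skipped.
Slots: [1:A] [2:D] [3:G] [4:F] [5:E]
5 of 8 scheduled.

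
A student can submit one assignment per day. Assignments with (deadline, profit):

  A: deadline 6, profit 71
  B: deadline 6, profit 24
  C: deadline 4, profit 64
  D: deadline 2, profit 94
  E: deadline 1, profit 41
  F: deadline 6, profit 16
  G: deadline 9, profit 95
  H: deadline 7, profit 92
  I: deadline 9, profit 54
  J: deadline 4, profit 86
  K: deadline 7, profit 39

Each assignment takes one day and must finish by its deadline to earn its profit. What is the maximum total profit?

636

Take jobs in profit order; each goes to the latest open slot no later than its deadline.
Profit order: G=95 D=94 H=92 J=86 A=71 C=64 I=54 E=41 K=39 B=24 F=16
Assign: G→slot 9, D→slot 2, H→slot 7, J→slot 4, A→slot 6, C→slot 3, I→slot 8, E→slot 1, K→slot 5, B skipped, F skipped.
Slots: [1:E] [2:D] [3:C] [4:J] [5:K] [6:A] [7:H] [8:I] [9:G]
Profit = 41 + 94 + 64 + 86 + 39 + 71 + 92 + 54 + 95 = 636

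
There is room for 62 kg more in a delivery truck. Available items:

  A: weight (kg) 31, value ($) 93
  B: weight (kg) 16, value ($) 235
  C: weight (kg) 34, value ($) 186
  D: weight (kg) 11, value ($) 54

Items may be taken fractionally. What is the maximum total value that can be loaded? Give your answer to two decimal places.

Order: B (235/16=14.69) > C (186/34=5.47) > D (54/11=4.91) > A (93/31=3.00)
Fill: take B (16 @ 235) → take C (34 @ 186) → take D (11 @ 54) → take 1/31 of A → 3.00; 62/62 used.
Total value = 478.00

478.00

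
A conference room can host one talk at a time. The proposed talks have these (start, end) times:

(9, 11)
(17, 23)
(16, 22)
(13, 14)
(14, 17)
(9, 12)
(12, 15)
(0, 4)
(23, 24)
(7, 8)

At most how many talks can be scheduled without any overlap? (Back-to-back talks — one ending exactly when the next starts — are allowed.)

Greedy by earliest finish: after sorting by end time, pick each interval compatible with the last pick.
Sorted by end: (0,4)  (7,8)  (9,11)  (9,12)  (13,14)  (12,15)  (14,17)  (16,22)  (17,23)  (23,24)
take (0,4); take (7,8); take (9,11); take (13,14); take (14,17); skip (16,22); take (17,23); take (23,24).
Selected 7 talks.

7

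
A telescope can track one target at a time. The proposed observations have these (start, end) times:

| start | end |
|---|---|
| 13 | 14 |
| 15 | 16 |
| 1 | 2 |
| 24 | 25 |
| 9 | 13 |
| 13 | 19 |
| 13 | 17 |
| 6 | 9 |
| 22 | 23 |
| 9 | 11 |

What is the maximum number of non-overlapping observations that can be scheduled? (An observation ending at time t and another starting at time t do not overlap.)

7

Sort by end time and greedily take each interval whose start is ≥ the last chosen end.
By end time: (1,2), (6,9), (9,11), (9,13), (13,14), (15,16), (13,17), (13,19), (22,23), (24,25).
Pick (1,2); next start ≥ 2 → (6,9); next start ≥ 9 → (9,11); next start ≥ 11 → (13,14); next start ≥ 14 → (15,16); next start ≥ 16 → (22,23); next start ≥ 23 → (24,25).
Selected 7 observations.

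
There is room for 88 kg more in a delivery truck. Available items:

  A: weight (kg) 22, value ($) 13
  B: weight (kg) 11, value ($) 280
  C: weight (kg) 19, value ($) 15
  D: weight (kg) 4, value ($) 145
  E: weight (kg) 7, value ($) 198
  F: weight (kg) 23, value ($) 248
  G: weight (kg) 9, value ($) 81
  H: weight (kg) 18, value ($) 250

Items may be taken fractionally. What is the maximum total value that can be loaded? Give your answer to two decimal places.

1214.63

Sort by value per unit weight and fill in that order.
Ratios (sorted): D 36.25, E 28.29, B 25.45, H 13.89, F 10.78, G 9.00, C 0.79, A 0.59
take D (4 @ 145); take E (7 @ 198); take B (11 @ 280); take H (18 @ 250); take F (23 @ 248); take G (9 @ 81); take 16/19 of C → 12.63. Capacity used 88/88.
Total value = 1214.63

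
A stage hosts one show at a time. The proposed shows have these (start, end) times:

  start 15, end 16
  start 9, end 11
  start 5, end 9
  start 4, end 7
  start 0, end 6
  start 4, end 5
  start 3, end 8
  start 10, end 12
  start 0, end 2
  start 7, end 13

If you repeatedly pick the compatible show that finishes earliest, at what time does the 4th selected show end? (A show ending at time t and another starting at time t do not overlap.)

11

Greedy by earliest finish: after sorting by end time, pick each interval compatible with the last pick.
Sorted by end: (0,2)  (4,5)  (0,6)  (4,7)  (3,8)  (5,9)  (9,11)  (10,12)  (7,13)  (15,16)
take (0,2); take (4,5); skip (0,6); skip (4,7); skip (3,8); take (5,9); take (9,11); skip (7,13); take (15,16).
Selected: (0,2) (4,5) (5,9) (9,11) (15,16)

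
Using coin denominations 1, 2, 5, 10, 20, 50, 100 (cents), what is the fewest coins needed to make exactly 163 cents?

5

163 = 1×100 + 1×50 + 1×10 + 1×2 + 1×1
Total coins = 1 + 1 + 1 + 1 + 1 = 5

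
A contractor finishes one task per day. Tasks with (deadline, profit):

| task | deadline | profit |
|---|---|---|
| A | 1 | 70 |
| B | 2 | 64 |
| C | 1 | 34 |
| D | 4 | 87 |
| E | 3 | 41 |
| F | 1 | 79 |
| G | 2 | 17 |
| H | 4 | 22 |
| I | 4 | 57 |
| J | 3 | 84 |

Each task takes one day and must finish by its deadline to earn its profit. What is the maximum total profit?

314

By profit: D(d4,87), J(d3,84), F(d1,79), A(d1,70), B(d2,64), I(d4,57), E(d3,41), C(d1,34), H(d4,22), G(d2,17)
D→slot 4; J→slot 3; F→slot 1; A skipped; B→slot 2; I skipped; E skipped; C skipped; H skipped; G skipped.
Profit = 79 + 64 + 84 + 87 = 314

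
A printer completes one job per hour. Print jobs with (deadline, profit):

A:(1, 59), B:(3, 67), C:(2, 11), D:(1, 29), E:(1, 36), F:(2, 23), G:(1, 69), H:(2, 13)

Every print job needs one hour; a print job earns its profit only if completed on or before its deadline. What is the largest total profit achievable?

159

Take jobs in profit order; each goes to the latest open slot no later than its deadline.
Profit order: G=69 B=67 A=59 E=36 D=29 F=23 H=13 C=11
Assign: G→slot 1, B→slot 3, A skipped, E skipped, D skipped, F→slot 2, H skipped, C skipped.
Slots: [1:G] [2:F] [3:B]
Profit = 69 + 23 + 67 = 159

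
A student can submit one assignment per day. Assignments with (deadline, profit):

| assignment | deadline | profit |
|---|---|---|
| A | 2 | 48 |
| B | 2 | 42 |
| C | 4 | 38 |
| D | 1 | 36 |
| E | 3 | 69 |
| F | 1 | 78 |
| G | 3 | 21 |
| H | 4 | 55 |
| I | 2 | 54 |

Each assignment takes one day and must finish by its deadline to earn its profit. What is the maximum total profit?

256

By profit: F(d1,78), E(d3,69), H(d4,55), I(d2,54), A(d2,48), B(d2,42), C(d4,38), D(d1,36), G(d3,21)
F→slot 1; E→slot 3; H→slot 4; I→slot 2; A skipped; B skipped; C skipped; D skipped; G skipped.
Profit = 78 + 54 + 69 + 55 = 256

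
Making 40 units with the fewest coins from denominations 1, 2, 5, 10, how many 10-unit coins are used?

4

40 − 4×10→0
Count of 10: 4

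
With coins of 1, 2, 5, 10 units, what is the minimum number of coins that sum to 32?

32 = 3×10 + 1×2
Total coins = 3 + 1 = 4

4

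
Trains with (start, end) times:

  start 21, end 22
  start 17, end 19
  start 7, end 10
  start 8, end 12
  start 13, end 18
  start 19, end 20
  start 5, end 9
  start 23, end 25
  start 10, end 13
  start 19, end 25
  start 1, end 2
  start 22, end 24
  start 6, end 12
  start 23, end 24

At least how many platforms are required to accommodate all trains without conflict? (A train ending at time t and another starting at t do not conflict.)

4

Count concurrent intervals with a sweep; the peak is the room count.
starts: [1, 5, 6, 7, 8, 10, 13, 17, 19, 19, 21, 22, 23, 23]
ends:   [2, 9, 10, 12, 12, 13, 18, 19, 20, 22, 24, 24, 25, 25]
s1→1 e2→0 s5→1 s6→2 s7→3 s8→4  — peak 4.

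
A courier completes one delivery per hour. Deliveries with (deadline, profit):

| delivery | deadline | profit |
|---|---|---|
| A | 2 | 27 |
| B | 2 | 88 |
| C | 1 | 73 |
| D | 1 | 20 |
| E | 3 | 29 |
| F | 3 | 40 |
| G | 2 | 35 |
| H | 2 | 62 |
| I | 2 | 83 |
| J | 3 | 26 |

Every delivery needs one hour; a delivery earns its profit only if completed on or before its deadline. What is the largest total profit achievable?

211

Profit order: B=88 I=83 C=73 H=62 F=40 G=35 E=29 A=27 J=26 D=20
Assign: B→slot 2, I→slot 1, C skipped, H skipped, F→slot 3, G skipped, E skipped, A skipped, J skipped, D skipped.
Slots: [1:I] [2:B] [3:F]
Profit = 83 + 88 + 40 = 211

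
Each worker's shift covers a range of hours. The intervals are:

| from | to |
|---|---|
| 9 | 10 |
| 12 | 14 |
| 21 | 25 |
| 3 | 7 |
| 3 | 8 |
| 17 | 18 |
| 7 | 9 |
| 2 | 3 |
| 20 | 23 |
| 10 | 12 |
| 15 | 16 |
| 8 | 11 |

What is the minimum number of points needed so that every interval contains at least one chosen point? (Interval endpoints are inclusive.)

6

Process intervals by earliest right end; each time one isn't hit yet, stab at its right endpoint.
Sorted: [2,3] [3,7] [3,8] [7,9] [9,10] [8,11] [10,12] [12,14] [15,16] [17,18] [20,23] [21,25]
{[2,3],[3,7],[3,8]} hit by 3; {[7,9],[9,10],[8,11]} hit by 9; {[10,12],[12,14]} hit by 12; {[15,16]} hit by 16; {[17,18]} hit by 18; {[20,23],[21,25]} hit by 23.
Points: 3, 9, 12, 16, 18, 23 (6 total).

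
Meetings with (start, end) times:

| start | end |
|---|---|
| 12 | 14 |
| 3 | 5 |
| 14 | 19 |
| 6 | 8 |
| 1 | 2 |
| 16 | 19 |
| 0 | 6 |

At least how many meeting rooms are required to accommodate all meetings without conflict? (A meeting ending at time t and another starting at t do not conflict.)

The answer is the maximum number of intervals overlapping at any instant.
Events (time:±→running): 0:+→1 1:+→2 … peak 2.

2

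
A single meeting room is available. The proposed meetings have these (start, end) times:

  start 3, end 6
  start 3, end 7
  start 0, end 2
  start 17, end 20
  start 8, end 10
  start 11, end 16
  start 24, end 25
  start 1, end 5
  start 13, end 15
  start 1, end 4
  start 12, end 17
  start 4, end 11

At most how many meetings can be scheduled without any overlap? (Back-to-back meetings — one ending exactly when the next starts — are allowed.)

6

By end time: (0,2), (1,4), (1,5), (3,6), (3,7), (8,10), (4,11), (13,15), (11,16), (12,17), (17,20), (24,25).
Pick (0,2); next start ≥ 2 → (3,6); next start ≥ 6 → (8,10); next start ≥ 10 → (13,15); next start ≥ 15 → (17,20); next start ≥ 20 → (24,25).
Selected 6 meetings.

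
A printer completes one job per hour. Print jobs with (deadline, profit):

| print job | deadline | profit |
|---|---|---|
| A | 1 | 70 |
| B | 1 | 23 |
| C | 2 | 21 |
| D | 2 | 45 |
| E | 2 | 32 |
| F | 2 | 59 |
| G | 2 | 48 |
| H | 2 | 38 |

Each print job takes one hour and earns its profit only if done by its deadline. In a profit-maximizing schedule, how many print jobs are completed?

2

Take jobs in profit order; each goes to the latest open slot no later than its deadline.
Profit order: A=70 F=59 G=48 D=45 H=38 E=32 B=23 C=21
Assign: A→slot 1, F→slot 2, G skipped, D skipped, H skipped, E skipped, B skipped, C skipped.
Slots: [1:A] [2:F]
2 of 8 scheduled.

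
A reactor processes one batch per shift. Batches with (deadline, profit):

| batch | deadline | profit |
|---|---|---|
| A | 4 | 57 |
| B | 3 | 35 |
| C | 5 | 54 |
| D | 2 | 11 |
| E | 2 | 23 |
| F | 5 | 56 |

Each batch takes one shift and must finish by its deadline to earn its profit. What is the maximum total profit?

225

Take jobs in profit order; each goes to the latest open slot no later than its deadline.
Profit order: A=57 F=56 C=54 B=35 E=23 D=11
Assign: A→slot 4, F→slot 5, C→slot 3, B→slot 2, E→slot 1, D skipped.
Slots: [1:E] [2:B] [3:C] [4:A] [5:F]
Profit = 23 + 35 + 54 + 57 + 56 = 225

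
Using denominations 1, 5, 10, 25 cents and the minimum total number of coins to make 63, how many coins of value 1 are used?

63 − 2×25→13 − 1×10→3 − 3×1→0
Count of 1: 3

3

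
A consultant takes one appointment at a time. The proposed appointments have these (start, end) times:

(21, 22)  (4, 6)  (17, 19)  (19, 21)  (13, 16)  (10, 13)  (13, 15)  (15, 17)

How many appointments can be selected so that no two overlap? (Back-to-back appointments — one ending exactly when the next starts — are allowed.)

7

Order by finish time; keep every interval that doesn't clash with the previous kept one.
Sorted by end: (4,6)  (10,13)  (13,15)  (13,16)  (15,17)  (17,19)  (19,21)  (21,22)
take (4,6); take (10,13); take (13,15); skip (13,16); take (15,17); take (17,19); take (19,21); take (21,22).
Selected 7 appointments.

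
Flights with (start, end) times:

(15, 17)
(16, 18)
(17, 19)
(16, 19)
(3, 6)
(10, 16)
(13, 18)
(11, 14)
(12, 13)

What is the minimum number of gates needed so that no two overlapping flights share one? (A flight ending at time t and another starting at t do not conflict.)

4

Count concurrent intervals with a sweep; the peak is the room count.
Events (time:±→running): 3:+→1 6:-→0 10:+→1 11:+→2 12:+→3 13:-→2 13:+→3 14:-→2 15:+→3 16:-→2 16:+→3 16:+→4 … peak 4.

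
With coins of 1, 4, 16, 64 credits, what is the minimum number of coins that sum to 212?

212 − 3×64→20 − 1×16→4 − 1×4→0
Total coins = 3 + 1 + 1 = 5

5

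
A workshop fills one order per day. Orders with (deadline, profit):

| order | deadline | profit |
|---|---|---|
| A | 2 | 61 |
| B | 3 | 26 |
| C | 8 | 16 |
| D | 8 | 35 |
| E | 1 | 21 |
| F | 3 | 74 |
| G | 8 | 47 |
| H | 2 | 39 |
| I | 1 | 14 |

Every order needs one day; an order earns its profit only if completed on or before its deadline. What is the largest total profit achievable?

Take jobs in profit order; each goes to the latest open slot no later than its deadline.
By profit: F(d3,74), A(d2,61), G(d8,47), H(d2,39), D(d8,35), B(d3,26), E(d1,21), C(d8,16), I(d1,14)
F→slot 3; A→slot 2; G→slot 8; H→slot 1; D→slot 7; B skipped; E skipped; C→slot 6; I skipped.
Profit = 39 + 61 + 74 + 16 + 35 + 47 = 272

272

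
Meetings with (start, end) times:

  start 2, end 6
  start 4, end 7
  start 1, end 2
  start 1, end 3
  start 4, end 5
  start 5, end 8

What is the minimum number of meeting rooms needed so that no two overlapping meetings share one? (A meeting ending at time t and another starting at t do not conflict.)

3

Count concurrent intervals with a sweep; the peak is the room count.
starts: [1, 1, 2, 4, 4, 5]
ends:   [2, 3, 5, 6, 7, 8]
s1→1 s1→2 e2→1 s2→2 e3→1 s4→2 s4→3  — peak 3.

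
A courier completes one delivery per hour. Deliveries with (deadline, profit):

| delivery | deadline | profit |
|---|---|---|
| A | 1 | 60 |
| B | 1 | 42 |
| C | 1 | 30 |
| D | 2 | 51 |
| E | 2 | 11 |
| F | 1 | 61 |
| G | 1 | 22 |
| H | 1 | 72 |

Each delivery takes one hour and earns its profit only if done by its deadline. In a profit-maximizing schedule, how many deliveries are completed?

2

Sort by profit descending; place each in the latest free slot ≤ its deadline.
Profit order: H=72 F=61 A=60 D=51 B=42 C=30 G=22 E=11
Assign: H→slot 1, F skipped, A skipped, D→slot 2, B skipped, C skipped, G skipped, E skipped.
Slots: [1:H] [2:D]
2 of 8 scheduled.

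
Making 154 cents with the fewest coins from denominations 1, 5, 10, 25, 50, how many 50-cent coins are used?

3

154 = 3×50 + 4×1
Count of 50: 3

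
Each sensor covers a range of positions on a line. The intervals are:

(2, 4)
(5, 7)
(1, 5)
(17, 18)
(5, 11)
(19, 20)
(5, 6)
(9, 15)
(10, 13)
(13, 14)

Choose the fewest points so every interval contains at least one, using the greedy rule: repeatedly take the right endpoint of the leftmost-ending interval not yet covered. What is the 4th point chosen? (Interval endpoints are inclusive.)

Sorted: [2,4] [1,5] [5,6] [5,7] [5,11] [10,13] [13,14] [9,15] [17,18] [19,20]
{[2,4],[1,5]} hit by 4; {[5,6],[5,7],[5,11]} hit by 6; {[10,13],[13,14],[9,15]} hit by 13; {[17,18]} hit by 18; {[19,20]} hit by 20.
Points: 4, 6, 13, 18, 20 (5 total).

18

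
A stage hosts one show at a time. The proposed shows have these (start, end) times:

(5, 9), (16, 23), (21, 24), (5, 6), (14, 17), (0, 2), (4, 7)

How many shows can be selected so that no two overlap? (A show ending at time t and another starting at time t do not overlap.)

By end time: (0,2), (5,6), (4,7), (5,9), (14,17), (16,23), (21,24).
Pick (0,2); next start ≥ 2 → (5,6); next start ≥ 6 → (14,17); next start ≥ 17 → (21,24).
Selected 4 shows.

4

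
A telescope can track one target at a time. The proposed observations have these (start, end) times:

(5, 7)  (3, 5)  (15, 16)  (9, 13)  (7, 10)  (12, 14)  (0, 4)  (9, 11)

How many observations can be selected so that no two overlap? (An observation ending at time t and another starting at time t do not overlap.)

Order by finish time; keep every interval that doesn't clash with the previous kept one.
Sorted by end: (0,4)  (3,5)  (5,7)  (7,10)  (9,11)  (9,13)  (12,14)  (15,16)
take (0,4); take (5,7); take (7,10); skip (9,11); skip (9,13); take (12,14); take (15,16).
Selected 5 observations.

5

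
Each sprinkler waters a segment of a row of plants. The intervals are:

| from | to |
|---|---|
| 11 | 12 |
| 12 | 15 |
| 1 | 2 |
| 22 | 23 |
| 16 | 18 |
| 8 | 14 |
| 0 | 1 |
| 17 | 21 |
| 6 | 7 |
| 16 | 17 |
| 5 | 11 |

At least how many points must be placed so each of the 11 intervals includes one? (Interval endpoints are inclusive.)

By right end: [0,1]  [1,2]  [6,7]  [5,11]  [11,12]  [8,14]  [12,15]  [16,17]  [16,18]  [17,21]  [22,23]
[0,1] uncovered → point at 1; [6,7] uncovered → point at 7; [11,12] uncovered → point at 12; [16,17] uncovered → point at 17; [22,23] uncovered → point at 23.
Points: 1, 7, 12, 17, 23 (5 total).

5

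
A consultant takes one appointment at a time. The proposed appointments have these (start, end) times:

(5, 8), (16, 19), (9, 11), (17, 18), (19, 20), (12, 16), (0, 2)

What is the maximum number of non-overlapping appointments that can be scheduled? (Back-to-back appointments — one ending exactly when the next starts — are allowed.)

Sort by end time and greedily take each interval whose start is ≥ the last chosen end.
Sorted by end: (0,2)  (5,8)  (9,11)  (12,16)  (17,18)  (16,19)  (19,20)
take (0,2); take (5,8); take (9,11); take (12,16); take (17,18); take (19,20).
Selected 6 appointments.

6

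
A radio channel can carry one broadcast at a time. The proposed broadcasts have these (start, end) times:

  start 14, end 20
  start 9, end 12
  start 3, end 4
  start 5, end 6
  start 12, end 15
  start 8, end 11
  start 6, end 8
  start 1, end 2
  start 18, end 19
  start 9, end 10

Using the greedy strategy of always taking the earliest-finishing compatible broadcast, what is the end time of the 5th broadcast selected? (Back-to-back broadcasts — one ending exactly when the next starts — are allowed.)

10

By end time: (1,2), (3,4), (5,6), (6,8), (9,10), (8,11), (9,12), (12,15), (18,19), (14,20).
Pick (1,2); next start ≥ 2 → (3,4); next start ≥ 4 → (5,6); next start ≥ 6 → (6,8); next start ≥ 8 → (9,10); next start ≥ 10 → (12,15); next start ≥ 15 → (18,19).
Selected: (1,2) (3,4) (5,6) (6,8) (9,10) (12,15) (18,19)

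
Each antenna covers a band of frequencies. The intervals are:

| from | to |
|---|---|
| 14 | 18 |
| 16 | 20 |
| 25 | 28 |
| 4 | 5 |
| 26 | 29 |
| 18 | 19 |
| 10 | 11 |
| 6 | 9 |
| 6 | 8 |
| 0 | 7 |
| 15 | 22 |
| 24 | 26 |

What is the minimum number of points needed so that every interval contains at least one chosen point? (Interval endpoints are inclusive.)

5

Sort by right endpoint; whenever an interval is uncovered, place a point at its right end.
By right end: [4,5]  [0,7]  [6,8]  [6,9]  [10,11]  [14,18]  [18,19]  [16,20]  [15,22]  [24,26]  [25,28]  [26,29]
[4,5] uncovered → point at 5; [6,8] uncovered → point at 8; [10,11] uncovered → point at 11; [14,18] uncovered → point at 18; [24,26] uncovered → point at 26.
Points: 5, 8, 11, 18, 26 (5 total).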